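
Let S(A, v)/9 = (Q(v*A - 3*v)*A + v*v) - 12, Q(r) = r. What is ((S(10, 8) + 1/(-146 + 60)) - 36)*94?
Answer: 22117777/43 ≈ 5.1437e+5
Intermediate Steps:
S(A, v) = -108 + 9*v² + 9*A*(-3*v + A*v) (S(A, v) = 9*(((v*A - 3*v)*A + v*v) - 12) = 9*(((A*v - 3*v)*A + v²) - 12) = 9*(((-3*v + A*v)*A + v²) - 12) = 9*((A*(-3*v + A*v) + v²) - 12) = 9*((v² + A*(-3*v + A*v)) - 12) = 9*(-12 + v² + A*(-3*v + A*v)) = -108 + 9*v² + 9*A*(-3*v + A*v))
((S(10, 8) + 1/(-146 + 60)) - 36)*94 = (((-108 + 9*8² + 9*10*8*(-3 + 10)) + 1/(-146 + 60)) - 36)*94 = (((-108 + 9*64 + 9*10*8*7) + 1/(-86)) - 36)*94 = (((-108 + 576 + 5040) - 1/86) - 36)*94 = ((5508 - 1/86) - 36)*94 = (473687/86 - 36)*94 = (470591/86)*94 = 22117777/43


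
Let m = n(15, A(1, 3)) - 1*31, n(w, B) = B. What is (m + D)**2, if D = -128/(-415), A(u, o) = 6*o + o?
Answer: 16176484/172225 ≈ 93.927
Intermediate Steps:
A(u, o) = 7*o
D = 128/415 (D = -128*(-1/415) = 128/415 ≈ 0.30843)
m = -10 (m = 7*3 - 1*31 = 21 - 31 = -10)
(m + D)**2 = (-10 + 128/415)**2 = (-4022/415)**2 = 16176484/172225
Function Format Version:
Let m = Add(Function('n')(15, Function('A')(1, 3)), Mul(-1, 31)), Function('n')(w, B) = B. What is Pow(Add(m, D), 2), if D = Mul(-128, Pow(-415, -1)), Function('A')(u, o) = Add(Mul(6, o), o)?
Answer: Rational(16176484, 172225) ≈ 93.927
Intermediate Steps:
Function('A')(u, o) = Mul(7, o)
D = Rational(128, 415) (D = Mul(-128, Rational(-1, 415)) = Rational(128, 415) ≈ 0.30843)
m = -10 (m = Add(Mul(7, 3), Mul(-1, 31)) = Add(21, -31) = -10)
Pow(Add(m, D), 2) = Pow(Add(-10, Rational(128, 415)), 2) = Pow(Rational(-4022, 415), 2) = Rational(16176484, 172225)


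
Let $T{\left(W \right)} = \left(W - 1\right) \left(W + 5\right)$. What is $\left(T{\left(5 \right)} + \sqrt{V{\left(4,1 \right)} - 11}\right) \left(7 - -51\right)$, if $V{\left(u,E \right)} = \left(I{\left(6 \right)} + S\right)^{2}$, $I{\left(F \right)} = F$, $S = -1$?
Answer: $2320 + 58 \sqrt{14} \approx 2537.0$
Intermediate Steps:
$T{\left(W \right)} = \left(-1 + W\right) \left(5 + W\right)$
$V{\left(u,E \right)} = 25$ ($V{\left(u,E \right)} = \left(6 - 1\right)^{2} = 5^{2} = 25$)
$\left(T{\left(5 \right)} + \sqrt{V{\left(4,1 \right)} - 11}\right) \left(7 - -51\right) = \left(\left(-5 + 5^{2} + 4 \cdot 5\right) + \sqrt{25 - 11}\right) \left(7 - -51\right) = \left(\left(-5 + 25 + 20\right) + \sqrt{14}\right) \left(7 + 51\right) = \left(40 + \sqrt{14}\right) 58 = 2320 + 58 \sqrt{14}$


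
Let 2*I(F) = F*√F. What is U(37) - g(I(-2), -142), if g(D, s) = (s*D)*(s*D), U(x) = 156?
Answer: 40484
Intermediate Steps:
I(F) = F^(3/2)/2 (I(F) = (F*√F)/2 = F^(3/2)/2)
g(D, s) = D²*s² (g(D, s) = (D*s)*(D*s) = D²*s²)
U(37) - g(I(-2), -142) = 156 - ((-2)^(3/2)/2)²*(-142)² = 156 - ((-2*I*√2)/2)²*20164 = 156 - (-I*√2)²*20164 = 156 - (-2)*20164 = 156 - 1*(-40328) = 156 + 40328 = 40484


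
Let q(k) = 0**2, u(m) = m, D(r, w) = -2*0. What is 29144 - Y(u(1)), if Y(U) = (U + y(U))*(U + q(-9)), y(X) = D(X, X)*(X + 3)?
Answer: 29143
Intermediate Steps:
D(r, w) = 0
y(X) = 0 (y(X) = 0*(X + 3) = 0*(3 + X) = 0)
q(k) = 0
Y(U) = U**2 (Y(U) = (U + 0)*(U + 0) = U*U = U**2)
29144 - Y(u(1)) = 29144 - 1*1**2 = 29144 - 1*1 = 29144 - 1 = 29143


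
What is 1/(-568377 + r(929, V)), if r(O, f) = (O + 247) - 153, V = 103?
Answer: -1/567354 ≈ -1.7626e-6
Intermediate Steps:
r(O, f) = 94 + O (r(O, f) = (247 + O) - 153 = 94 + O)
1/(-568377 + r(929, V)) = 1/(-568377 + (94 + 929)) = 1/(-568377 + 1023) = 1/(-567354) = -1/567354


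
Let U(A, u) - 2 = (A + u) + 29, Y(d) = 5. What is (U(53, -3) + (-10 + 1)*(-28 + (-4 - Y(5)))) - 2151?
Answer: -1737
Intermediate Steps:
U(A, u) = 31 + A + u (U(A, u) = 2 + ((A + u) + 29) = 2 + (29 + A + u) = 31 + A + u)
(U(53, -3) + (-10 + 1)*(-28 + (-4 - Y(5)))) - 2151 = ((31 + 53 - 3) + (-10 + 1)*(-28 + (-4 - 1*5))) - 2151 = (81 - 9*(-28 + (-4 - 5))) - 2151 = (81 - 9*(-28 - 9)) - 2151 = (81 - 9*(-37)) - 2151 = (81 + 333) - 2151 = 414 - 2151 = -1737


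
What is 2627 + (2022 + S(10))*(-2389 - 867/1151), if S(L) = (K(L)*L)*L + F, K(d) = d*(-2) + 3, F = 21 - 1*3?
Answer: -932182363/1151 ≈ -8.0989e+5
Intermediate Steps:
F = 18 (F = 21 - 3 = 18)
K(d) = 3 - 2*d (K(d) = -2*d + 3 = 3 - 2*d)
S(L) = 18 + L²*(3 - 2*L) (S(L) = ((3 - 2*L)*L)*L + 18 = (L*(3 - 2*L))*L + 18 = L²*(3 - 2*L) + 18 = 18 + L²*(3 - 2*L))
2627 + (2022 + S(10))*(-2389 - 867/1151) = 2627 + (2022 + (18 + 10²*(3 - 2*10)))*(-2389 - 867/1151) = 2627 + (2022 + (18 + 100*(3 - 20)))*(-2389 - 867*1/1151) = 2627 + (2022 + (18 + 100*(-17)))*(-2389 - 867/1151) = 2627 + (2022 + (18 - 1700))*(-2750606/1151) = 2627 + (2022 - 1682)*(-2750606/1151) = 2627 + 340*(-2750606/1151) = 2627 - 935206040/1151 = -932182363/1151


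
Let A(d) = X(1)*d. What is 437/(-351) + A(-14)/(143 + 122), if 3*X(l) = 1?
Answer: -117443/93015 ≈ -1.2626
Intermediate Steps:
X(l) = ⅓ (X(l) = (⅓)*1 = ⅓)
A(d) = d/3
437/(-351) + A(-14)/(143 + 122) = 437/(-351) + ((⅓)*(-14))/(143 + 122) = 437*(-1/351) - 14/3/265 = -437/351 - 14/3*1/265 = -437/351 - 14/795 = -117443/93015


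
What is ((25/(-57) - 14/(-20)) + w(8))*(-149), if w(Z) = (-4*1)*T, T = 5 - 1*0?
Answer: 1676399/570 ≈ 2941.1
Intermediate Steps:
T = 5 (T = 5 + 0 = 5)
w(Z) = -20 (w(Z) = -4*1*5 = -4*5 = -20)
((25/(-57) - 14/(-20)) + w(8))*(-149) = ((25/(-57) - 14/(-20)) - 20)*(-149) = ((25*(-1/57) - 14*(-1/20)) - 20)*(-149) = ((-25/57 + 7/10) - 20)*(-149) = (149/570 - 20)*(-149) = -11251/570*(-149) = 1676399/570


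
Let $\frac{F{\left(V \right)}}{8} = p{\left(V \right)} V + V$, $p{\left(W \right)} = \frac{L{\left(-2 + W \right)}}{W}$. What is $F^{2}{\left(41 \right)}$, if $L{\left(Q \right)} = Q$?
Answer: $409600$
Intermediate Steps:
$p{\left(W \right)} = \frac{-2 + W}{W}$
$F{\left(V \right)} = -16 + 16 V$ ($F{\left(V \right)} = 8 \left(\frac{-2 + V}{V} V + V\right) = 8 \left(\left(-2 + V\right) + V\right) = 8 \left(-2 + 2 V\right) = -16 + 16 V$)
$F^{2}{\left(41 \right)} = \left(-16 + 16 \cdot 41\right)^{2} = \left(-16 + 656\right)^{2} = 640^{2} = 409600$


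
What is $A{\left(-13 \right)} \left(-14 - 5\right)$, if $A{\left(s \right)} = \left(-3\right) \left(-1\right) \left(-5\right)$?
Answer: $285$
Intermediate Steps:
$A{\left(s \right)} = -15$ ($A{\left(s \right)} = 3 \left(-5\right) = -15$)
$A{\left(-13 \right)} \left(-14 - 5\right) = - 15 \left(-14 - 5\right) = \left(-15\right) \left(-19\right) = 285$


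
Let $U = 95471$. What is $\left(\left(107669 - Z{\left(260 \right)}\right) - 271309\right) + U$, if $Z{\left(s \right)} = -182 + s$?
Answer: $-68247$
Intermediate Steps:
$\left(\left(107669 - Z{\left(260 \right)}\right) - 271309\right) + U = \left(\left(107669 - \left(-182 + 260\right)\right) - 271309\right) + 95471 = \left(\left(107669 - 78\right) - 271309\right) + 95471 = \left(107591 - 271309\right) + 95471 = -163718 + 95471 = -68247$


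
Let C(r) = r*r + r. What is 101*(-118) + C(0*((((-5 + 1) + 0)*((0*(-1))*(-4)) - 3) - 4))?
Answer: -11918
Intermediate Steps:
C(r) = r + r**2 (C(r) = r**2 + r = r + r**2)
101*(-118) + C(0*((((-5 + 1) + 0)*((0*(-1))*(-4)) - 3) - 4)) = 101*(-118) + (0*((((-5 + 1) + 0)*((0*(-1))*(-4)) - 3) - 4))*(1 + 0*((((-5 + 1) + 0)*((0*(-1))*(-4)) - 3) - 4)) = -11918 + (0*(((-4 + 0)*(0*(-4)) - 3) - 4))*(1 + 0*(((-4 + 0)*(0*(-4)) - 3) - 4)) = -11918 + (0*((-4*0 - 3) - 4))*(1 + 0*((-4*0 - 3) - 4)) = -11918 + (0*((0 - 3) - 4))*(1 + 0*((0 - 3) - 4)) = -11918 + (0*(-3 - 4))*(1 + 0*(-3 - 4)) = -11918 + (0*(-7))*(1 + 0*(-7)) = -11918 + 0*(1 + 0) = -11918 + 0*1 = -11918 + 0 = -11918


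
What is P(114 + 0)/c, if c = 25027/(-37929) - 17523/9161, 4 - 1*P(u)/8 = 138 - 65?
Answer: 95901049044/446951107 ≈ 214.57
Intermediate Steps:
P(u) = -552 (P(u) = 32 - 8*(138 - 65) = 32 - 8*73 = 32 - 584 = -552)
c = -893902214/347467569 (c = 25027*(-1/37929) - 17523*1/9161 = -25027/37929 - 17523/9161 = -893902214/347467569 ≈ -2.5726)
P(114 + 0)/c = -552/(-893902214/347467569) = -552*(-347467569/893902214) = 95901049044/446951107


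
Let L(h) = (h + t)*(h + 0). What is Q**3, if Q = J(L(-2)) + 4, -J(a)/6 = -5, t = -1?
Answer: 39304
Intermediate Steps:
L(h) = h*(-1 + h) (L(h) = (h - 1)*(h + 0) = (-1 + h)*h = h*(-1 + h))
J(a) = 30 (J(a) = -6*(-5) = 30)
Q = 34 (Q = 30 + 4 = 34)
Q**3 = 34**3 = 39304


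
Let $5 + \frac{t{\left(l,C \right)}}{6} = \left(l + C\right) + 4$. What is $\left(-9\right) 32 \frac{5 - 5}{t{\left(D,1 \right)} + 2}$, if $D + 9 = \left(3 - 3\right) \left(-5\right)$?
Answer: $0$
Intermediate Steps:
$D = -9$ ($D = -9 + \left(3 - 3\right) \left(-5\right) = -9 + 0 \left(-5\right) = -9 + 0 = -9$)
$t{\left(l,C \right)} = -6 + 6 C + 6 l$ ($t{\left(l,C \right)} = -30 + 6 \left(\left(l + C\right) + 4\right) = -30 + 6 \left(\left(C + l\right) + 4\right) = -30 + 6 \left(4 + C + l\right) = -30 + \left(24 + 6 C + 6 l\right) = -6 + 6 C + 6 l$)
$\left(-9\right) 32 \frac{5 - 5}{t{\left(D,1 \right)} + 2} = \left(-9\right) 32 \frac{5 - 5}{\left(-6 + 6 \cdot 1 + 6 \left(-9\right)\right) + 2} = - 288 \frac{0}{\left(-6 + 6 - 54\right) + 2} = - 288 \frac{0}{-54 + 2} = - 288 \frac{0}{-52} = - 288 \cdot 0 \left(- \frac{1}{52}\right) = \left(-288\right) 0 = 0$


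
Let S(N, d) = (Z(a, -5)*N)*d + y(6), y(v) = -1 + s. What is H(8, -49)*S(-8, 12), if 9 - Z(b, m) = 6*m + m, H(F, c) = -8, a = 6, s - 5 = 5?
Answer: 33720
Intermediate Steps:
s = 10 (s = 5 + 5 = 10)
y(v) = 9 (y(v) = -1 + 10 = 9)
Z(b, m) = 9 - 7*m (Z(b, m) = 9 - (6*m + m) = 9 - 7*m)
S(N, d) = 9 + 44*N*d (S(N, d) = ((9 - 7*(-5))*N)*d + 9 = ((9 + 35)*N)*d + 9 = (44*N)*d + 9 = 44*N*d + 9 = 9 + 44*N*d)
H(8, -49)*S(-8, 12) = -8*(9 + 44*(-8)*12) = -8*(9 - 4224) = -8*(-4215) = 33720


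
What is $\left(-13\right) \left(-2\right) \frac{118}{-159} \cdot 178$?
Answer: $- \frac{546104}{159} \approx -3434.6$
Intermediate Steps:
$\left(-13\right) \left(-2\right) \frac{118}{-159} \cdot 178 = 26 \cdot 118 \left(- \frac{1}{159}\right) 178 = 26 \left(- \frac{118}{159}\right) 178 = \left(- \frac{3068}{159}\right) 178 = - \frac{546104}{159}$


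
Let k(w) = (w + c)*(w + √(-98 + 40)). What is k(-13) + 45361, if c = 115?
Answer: 44035 + 102*I*√58 ≈ 44035.0 + 776.81*I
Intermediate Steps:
k(w) = (115 + w)*(w + I*√58) (k(w) = (w + 115)*(w + √(-98 + 40)) = (115 + w)*(w + √(-58)) = (115 + w)*(w + I*√58))
k(-13) + 45361 = ((-13)² + 115*(-13) + 115*I*√58 + I*(-13)*√58) + 45361 = (169 - 1495 + 115*I*√58 - 13*I*√58) + 45361 = (-1326 + 102*I*√58) + 45361 = 44035 + 102*I*√58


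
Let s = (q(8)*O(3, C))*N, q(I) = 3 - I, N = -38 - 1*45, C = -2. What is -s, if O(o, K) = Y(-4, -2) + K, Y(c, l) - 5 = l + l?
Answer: 415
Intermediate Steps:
N = -83 (N = -38 - 45 = -83)
Y(c, l) = 5 + 2*l (Y(c, l) = 5 + (l + l) = 5 + 2*l)
O(o, K) = 1 + K (O(o, K) = (5 + 2*(-2)) + K = (5 - 4) + K = 1 + K)
s = -415 (s = ((3 - 1*8)*(1 - 2))*(-83) = ((3 - 8)*(-1))*(-83) = -5*(-1)*(-83) = 5*(-83) = -415)
-s = -1*(-415) = 415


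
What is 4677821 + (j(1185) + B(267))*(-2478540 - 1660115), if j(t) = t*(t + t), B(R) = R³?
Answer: -90399034827694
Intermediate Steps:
j(t) = 2*t² (j(t) = t*(2*t) = 2*t²)
4677821 + (j(1185) + B(267))*(-2478540 - 1660115) = 4677821 + (2*1185² + 267³)*(-2478540 - 1660115) = 4677821 + (2*1404225 + 19034163)*(-4138655) = 4677821 + (2808450 + 19034163)*(-4138655) = 4677821 + 21842613*(-4138655) = 4677821 - 90399039505515 = -90399034827694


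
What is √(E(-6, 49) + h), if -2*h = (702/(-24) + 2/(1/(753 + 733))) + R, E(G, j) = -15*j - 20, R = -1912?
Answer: I*√20326/4 ≈ 35.642*I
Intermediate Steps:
E(G, j) = -20 - 15*j
h = -4123/8 (h = -((702/(-24) + 2/(1/(753 + 733))) - 1912)/2 = -((702*(-1/24) + 2/(1/1486)) - 1912)/2 = -((-117/4 + 2/(1/1486)) - 1912)/2 = -((-117/4 + 2*1486) - 1912)/2 = -((-117/4 + 2972) - 1912)/2 = -(11771/4 - 1912)/2 = -½*4123/4 = -4123/8 ≈ -515.38)
√(E(-6, 49) + h) = √((-20 - 15*49) - 4123/8) = √((-20 - 735) - 4123/8) = √(-755 - 4123/8) = √(-10163/8) = I*√20326/4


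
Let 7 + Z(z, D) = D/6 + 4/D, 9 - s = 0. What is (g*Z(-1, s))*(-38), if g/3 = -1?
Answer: -1729/3 ≈ -576.33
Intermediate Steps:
g = -3 (g = 3*(-1) = -3)
s = 9 (s = 9 - 1*0 = 9 + 0 = 9)
Z(z, D) = -7 + 4/D + D/6 (Z(z, D) = -7 + (D/6 + 4/D) = -7 + (4/D + D/6) = -7 + 4/D + D/6)
(g*Z(-1, s))*(-38) = -3*(-7 + 4/9 + (1/6)*9)*(-38) = -3*(-7 + 4*(1/9) + 3/2)*(-38) = -3*(-7 + 4/9 + 3/2)*(-38) = -3*(-91/18)*(-38) = (91/6)*(-38) = -1729/3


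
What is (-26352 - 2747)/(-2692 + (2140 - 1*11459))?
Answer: 29099/12011 ≈ 2.4227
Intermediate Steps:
(-26352 - 2747)/(-2692 + (2140 - 1*11459)) = -29099/(-2692 + (2140 - 11459)) = -29099/(-2692 - 9319) = -29099/(-12011) = -29099*(-1/12011) = 29099/12011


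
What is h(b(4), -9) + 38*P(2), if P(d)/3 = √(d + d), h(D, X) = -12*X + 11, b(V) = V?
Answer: 347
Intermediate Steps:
h(D, X) = 11 - 12*X
P(d) = 3*√2*√d (P(d) = 3*√(d + d) = 3*√(2*d) = 3*(√2*√d) = 3*√2*√d)
h(b(4), -9) + 38*P(2) = (11 - 12*(-9)) + 38*(3*√2*√2) = (11 + 108) + 38*6 = 119 + 228 = 347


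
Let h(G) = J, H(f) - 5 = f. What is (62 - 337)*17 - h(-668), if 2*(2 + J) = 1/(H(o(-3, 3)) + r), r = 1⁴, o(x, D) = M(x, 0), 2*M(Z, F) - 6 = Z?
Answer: -70096/15 ≈ -4673.1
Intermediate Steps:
M(Z, F) = 3 + Z/2
o(x, D) = 3 + x/2
H(f) = 5 + f
r = 1
J = -29/15 (J = -2 + 1/(2*((5 + (3 + (½)*(-3))) + 1)) = -2 + 1/(2*((5 + (3 - 3/2)) + 1)) = -2 + 1/(2*((5 + 3/2) + 1)) = -2 + 1/(2*(13/2 + 1)) = -2 + 1/(2*(15/2)) = -2 + (½)*(2/15) = -2 + 1/15 = -29/15 ≈ -1.9333)
h(G) = -29/15
(62 - 337)*17 - h(-668) = (62 - 337)*17 - 1*(-29/15) = -275*17 + 29/15 = -4675 + 29/15 = -70096/15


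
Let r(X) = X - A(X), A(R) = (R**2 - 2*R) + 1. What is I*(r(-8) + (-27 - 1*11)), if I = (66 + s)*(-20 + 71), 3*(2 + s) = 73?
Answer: -572135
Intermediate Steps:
s = 67/3 (s = -2 + (1/3)*73 = -2 + 73/3 = 67/3 ≈ 22.333)
A(R) = 1 + R**2 - 2*R
I = 4505 (I = (66 + 67/3)*(-20 + 71) = (265/3)*51 = 4505)
r(X) = -1 - X**2 + 3*X (r(X) = X - (1 + X**2 - 2*X) = X + (-1 - X**2 + 2*X) = -1 - X**2 + 3*X)
I*(r(-8) + (-27 - 1*11)) = 4505*((-1 - 1*(-8)**2 + 3*(-8)) + (-27 - 1*11)) = 4505*((-1 - 1*64 - 24) + (-27 - 11)) = 4505*((-1 - 64 - 24) - 38) = 4505*(-89 - 38) = 4505*(-127) = -572135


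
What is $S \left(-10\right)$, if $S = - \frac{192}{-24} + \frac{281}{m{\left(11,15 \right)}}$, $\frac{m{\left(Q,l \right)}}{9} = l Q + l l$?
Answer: $- \frac{28361}{351} \approx -80.801$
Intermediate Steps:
$m{\left(Q,l \right)} = 9 l^{2} + 9 Q l$ ($m{\left(Q,l \right)} = 9 \left(l Q + l l\right) = 9 \left(Q l + l^{2}\right) = 9 \left(l^{2} + Q l\right) = 9 l^{2} + 9 Q l$)
$S = \frac{28361}{3510}$ ($S = - \frac{192}{-24} + \frac{281}{9 \cdot 15 \left(11 + 15\right)} = \left(-192\right) \left(- \frac{1}{24}\right) + \frac{281}{9 \cdot 15 \cdot 26} = 8 + \frac{281}{3510} = \frac{28361}{3510} \approx 8.0801$)
$S \left(-10\right) = \frac{28361}{3510} \left(-10\right) = - \frac{28361}{351}$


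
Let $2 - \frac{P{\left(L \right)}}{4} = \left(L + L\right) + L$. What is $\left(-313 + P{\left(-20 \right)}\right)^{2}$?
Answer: $4225$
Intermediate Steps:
$P{\left(L \right)} = 8 - 12 L$ ($P{\left(L \right)} = 8 - 4 \left(\left(L + L\right) + L\right) = 8 - 4 \left(2 L + L\right) = 8 - 4 \cdot 3 L = 8 - 12 L$)
$\left(-313 + P{\left(-20 \right)}\right)^{2} = \left(-313 + \left(8 - -240\right)\right)^{2} = \left(-313 + \left(8 + 240\right)\right)^{2} = \left(-313 + 248\right)^{2} = \left(-65\right)^{2} = 4225$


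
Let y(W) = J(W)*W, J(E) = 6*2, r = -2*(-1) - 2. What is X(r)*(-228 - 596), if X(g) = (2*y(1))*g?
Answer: 0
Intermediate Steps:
r = 0 (r = 2 - 2 = 0)
J(E) = 12
y(W) = 12*W
X(g) = 24*g (X(g) = (2*(12*1))*g = (2*12)*g = 24*g)
X(r)*(-228 - 596) = (24*0)*(-228 - 596) = 0*(-824) = 0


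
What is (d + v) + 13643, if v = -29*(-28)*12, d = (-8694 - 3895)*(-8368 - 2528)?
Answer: 137193131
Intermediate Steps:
d = 137169744 (d = -12589*(-10896) = 137169744)
v = 9744 (v = 812*12 = 9744)
(d + v) + 13643 = (137169744 + 9744) + 13643 = 137179488 + 13643 = 137193131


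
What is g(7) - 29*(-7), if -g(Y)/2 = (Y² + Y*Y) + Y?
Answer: -7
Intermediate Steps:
g(Y) = -4*Y² - 2*Y (g(Y) = -2*((Y² + Y*Y) + Y) = -2*((Y² + Y²) + Y) = -2*(2*Y² + Y) = -2*(Y + 2*Y²) = -4*Y² - 2*Y)
g(7) - 29*(-7) = -2*7*(1 + 2*7) - 29*(-7) = -2*7*(1 + 14) + 203 = -2*7*15 + 203 = -210 + 203 = -7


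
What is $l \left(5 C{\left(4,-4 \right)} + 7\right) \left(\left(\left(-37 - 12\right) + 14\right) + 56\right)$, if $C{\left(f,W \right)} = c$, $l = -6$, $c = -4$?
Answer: $1638$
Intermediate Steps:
$C{\left(f,W \right)} = -4$
$l \left(5 C{\left(4,-4 \right)} + 7\right) \left(\left(\left(-37 - 12\right) + 14\right) + 56\right) = - 6 \left(5 \left(-4\right) + 7\right) \left(\left(\left(-37 - 12\right) + 14\right) + 56\right) = - 6 \left(-20 + 7\right) \left(\left(\left(-37 - 12\right) + 14\right) + 56\right) = \left(-6\right) \left(-13\right) \left(\left(-49 + 14\right) + 56\right) = 78 \left(-35 + 56\right) = 78 \cdot 21 = 1638$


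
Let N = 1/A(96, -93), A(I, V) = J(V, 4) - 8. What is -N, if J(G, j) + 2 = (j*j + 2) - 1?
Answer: -⅐ ≈ -0.14286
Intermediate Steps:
J(G, j) = -1 + j² (J(G, j) = -2 + ((j*j + 2) - 1) = -2 + ((j² + 2) - 1) = -2 + ((2 + j²) - 1) = -2 + (1 + j²) = -1 + j²)
A(I, V) = 7 (A(I, V) = (-1 + 4²) - 8 = (-1 + 16) - 8 = 15 - 8 = 7)
N = ⅐ (N = 1/7 = ⅐ ≈ 0.14286)
-N = -1*⅐ = -⅐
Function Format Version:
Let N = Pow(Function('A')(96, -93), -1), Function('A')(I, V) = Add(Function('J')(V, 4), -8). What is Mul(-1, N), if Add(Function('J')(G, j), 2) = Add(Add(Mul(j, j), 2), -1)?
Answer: Rational(-1, 7) ≈ -0.14286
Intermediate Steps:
Function('J')(G, j) = Add(-1, Pow(j, 2)) (Function('J')(G, j) = Add(-2, Add(Add(Mul(j, j), 2), -1)) = Add(-2, Add(Add(Pow(j, 2), 2), -1)) = Add(-2, Add(Add(2, Pow(j, 2)), -1)) = Add(-2, Add(1, Pow(j, 2))) = Add(-1, Pow(j, 2)))
Function('A')(I, V) = 7 (Function('A')(I, V) = Add(Add(-1, Pow(4, 2)), -8) = Add(Add(-1, 16), -8) = Add(15, -8) = 7)
N = Rational(1, 7) (N = Pow(7, -1) = Rational(1, 7) ≈ 0.14286)
Mul(-1, N) = Mul(-1, Rational(1, 7)) = Rational(-1, 7)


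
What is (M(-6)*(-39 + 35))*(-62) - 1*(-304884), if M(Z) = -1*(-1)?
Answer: 305132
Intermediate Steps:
M(Z) = 1
(M(-6)*(-39 + 35))*(-62) - 1*(-304884) = (1*(-39 + 35))*(-62) - 1*(-304884) = (1*(-4))*(-62) + 304884 = -4*(-62) + 304884 = 248 + 304884 = 305132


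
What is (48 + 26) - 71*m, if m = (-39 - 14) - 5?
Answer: 4192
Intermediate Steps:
m = -58 (m = -53 - 5 = -58)
(48 + 26) - 71*m = (48 + 26) - 71*(-58) = 74 + 4118 = 4192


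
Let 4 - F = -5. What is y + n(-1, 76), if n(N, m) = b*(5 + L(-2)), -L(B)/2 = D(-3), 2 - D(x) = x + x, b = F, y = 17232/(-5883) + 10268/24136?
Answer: -1201060135/11832674 ≈ -101.50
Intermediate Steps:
F = 9 (F = 4 - 1*(-5) = 4 + 5 = 9)
y = -29625409/11832674 (y = 17232*(-1/5883) + 10268*(1/24136) = -5744/1961 + 2567/6034 = -29625409/11832674 ≈ -2.5037)
b = 9
D(x) = 2 - 2*x (D(x) = 2 - (x + x) = 2 - 2*x)
L(B) = -16 (L(B) = -2*(2 - 2*(-3)) = -2*(2 + 6) = -2*8 = -16)
n(N, m) = -99 (n(N, m) = 9*(5 - 16) = 9*(-11) = -99)
y + n(-1, 76) = -29625409/11832674 - 99 = -1201060135/11832674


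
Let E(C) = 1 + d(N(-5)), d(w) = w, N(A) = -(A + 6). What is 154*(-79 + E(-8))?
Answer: -12166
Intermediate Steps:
N(A) = -6 - A (N(A) = -(6 + A) = -6 - A)
E(C) = 0 (E(C) = 1 + (-6 - 1*(-5)) = 1 + (-6 + 5) = 1 - 1 = 0)
154*(-79 + E(-8)) = 154*(-79 + 0) = 154*(-79) = -12166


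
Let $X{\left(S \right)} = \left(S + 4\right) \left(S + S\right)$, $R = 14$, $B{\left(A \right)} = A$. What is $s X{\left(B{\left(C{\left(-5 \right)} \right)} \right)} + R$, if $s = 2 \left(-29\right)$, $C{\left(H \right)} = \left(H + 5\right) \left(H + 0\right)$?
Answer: $14$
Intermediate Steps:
$C{\left(H \right)} = H \left(5 + H\right)$ ($C{\left(H \right)} = \left(5 + H\right) H = H \left(5 + H\right)$)
$X{\left(S \right)} = 2 S \left(4 + S\right)$ ($X{\left(S \right)} = \left(4 + S\right) 2 S = 2 S \left(4 + S\right)$)
$s = -58$
$s X{\left(B{\left(C{\left(-5 \right)} \right)} \right)} + R = - 58 \cdot 2 \left(- 5 \left(5 - 5\right)\right) \left(4 - 5 \left(5 - 5\right)\right) + 14 = - 58 \cdot 2 \left(\left(-5\right) 0\right) \left(4 - 0\right) + 14 = - 58 \cdot 2 \cdot 0 \left(4 + 0\right) + 14 = - 58 \cdot 2 \cdot 0 \cdot 4 + 14 = \left(-58\right) 0 + 14 = 0 + 14 = 14$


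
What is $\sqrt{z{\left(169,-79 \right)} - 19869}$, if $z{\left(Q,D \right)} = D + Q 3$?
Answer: $i \sqrt{19441} \approx 139.43 i$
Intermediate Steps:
$z{\left(Q,D \right)} = D + 3 Q$
$\sqrt{z{\left(169,-79 \right)} - 19869} = \sqrt{\left(-79 + 3 \cdot 169\right) - 19869} = \sqrt{\left(-79 + 507\right) - 19869} = \sqrt{428 - 19869} = \sqrt{-19441} = i \sqrt{19441}$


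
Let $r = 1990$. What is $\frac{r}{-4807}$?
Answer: $- \frac{1990}{4807} \approx -0.41398$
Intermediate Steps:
$\frac{r}{-4807} = \frac{1990}{-4807} = 1990 \left(- \frac{1}{4807}\right) = - \frac{1990}{4807}$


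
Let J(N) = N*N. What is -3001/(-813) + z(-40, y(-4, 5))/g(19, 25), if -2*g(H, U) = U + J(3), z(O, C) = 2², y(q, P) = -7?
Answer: 47765/13821 ≈ 3.4560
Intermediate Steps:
J(N) = N²
z(O, C) = 4
g(H, U) = -9/2 - U/2 (g(H, U) = -(U + 3²)/2 = -(U + 9)/2 = -(9 + U)/2 = -9/2 - U/2)
-3001/(-813) + z(-40, y(-4, 5))/g(19, 25) = -3001/(-813) + 4/(-9/2 - ½*25) = -3001*(-1/813) + 4/(-9/2 - 25/2) = 3001/813 + 4/(-17) = 3001/813 + 4*(-1/17) = 3001/813 - 4/17 = 47765/13821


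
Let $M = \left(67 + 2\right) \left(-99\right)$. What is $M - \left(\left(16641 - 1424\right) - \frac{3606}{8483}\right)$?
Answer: $- \frac{187029578}{8483} \approx -22048.0$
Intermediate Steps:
$M = -6831$ ($M = 69 \left(-99\right) = -6831$)
$M - \left(\left(16641 - 1424\right) - \frac{3606}{8483}\right) = -6831 - \left(\left(16641 - 1424\right) - \frac{3606}{8483}\right) = -6831 - \left(15217 - \frac{3606}{8483}\right) = -6831 - \frac{129082205}{8483} = - \frac{187029578}{8483}$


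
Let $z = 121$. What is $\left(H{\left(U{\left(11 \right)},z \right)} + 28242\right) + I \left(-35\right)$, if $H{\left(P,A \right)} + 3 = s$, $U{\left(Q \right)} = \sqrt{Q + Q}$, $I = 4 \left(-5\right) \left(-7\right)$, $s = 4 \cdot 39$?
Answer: $23495$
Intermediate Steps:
$s = 156$
$I = 140$ ($I = \left(-20\right) \left(-7\right) = 140$)
$U{\left(Q \right)} = \sqrt{2} \sqrt{Q}$ ($U{\left(Q \right)} = \sqrt{2 Q} = \sqrt{2} \sqrt{Q}$)
$H{\left(P,A \right)} = 153$ ($H{\left(P,A \right)} = -3 + 156 = 153$)
$\left(H{\left(U{\left(11 \right)},z \right)} + 28242\right) + I \left(-35\right) = \left(153 + 28242\right) + 140 \left(-35\right) = 28395 - 4900 = 23495$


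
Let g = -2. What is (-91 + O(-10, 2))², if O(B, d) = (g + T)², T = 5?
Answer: 6724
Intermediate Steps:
O(B, d) = 9 (O(B, d) = (-2 + 5)² = 3² = 9)
(-91 + O(-10, 2))² = (-91 + 9)² = (-82)² = 6724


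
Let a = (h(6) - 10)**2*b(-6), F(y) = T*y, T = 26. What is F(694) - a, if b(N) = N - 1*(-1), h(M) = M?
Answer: 18124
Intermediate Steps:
F(y) = 26*y
b(N) = 1 + N (b(N) = N + 1 = 1 + N)
a = -80 (a = (6 - 10)**2*(1 - 6) = (-4)**2*(-5) = 16*(-5) = -80)
F(694) - a = 26*694 - 1*(-80) = 18044 + 80 = 18124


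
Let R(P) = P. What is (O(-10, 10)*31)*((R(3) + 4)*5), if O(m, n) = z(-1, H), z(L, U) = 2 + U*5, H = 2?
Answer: 13020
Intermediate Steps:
z(L, U) = 2 + 5*U
O(m, n) = 12 (O(m, n) = 2 + 5*2 = 2 + 10 = 12)
(O(-10, 10)*31)*((R(3) + 4)*5) = (12*31)*((3 + 4)*5) = 372*(7*5) = 372*35 = 13020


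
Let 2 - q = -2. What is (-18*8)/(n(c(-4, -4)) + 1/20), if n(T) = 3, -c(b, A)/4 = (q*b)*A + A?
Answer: -2880/61 ≈ -47.213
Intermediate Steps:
q = 4 (q = 2 - 1*(-2) = 2 + 2 = 4)
c(b, A) = -4*A - 16*A*b (c(b, A) = -4*((4*b)*A + A) = -4*(4*A*b + A) = -4*(A + 4*A*b) = -4*A - 16*A*b)
(-18*8)/(n(c(-4, -4)) + 1/20) = (-18*8)/(3 + 1/20) = -144/(3 + 1/20) = -144/61/20 = -144*20/61 = -2880/61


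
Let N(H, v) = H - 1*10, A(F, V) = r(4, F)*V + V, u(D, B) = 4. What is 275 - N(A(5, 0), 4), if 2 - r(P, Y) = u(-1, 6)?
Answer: 285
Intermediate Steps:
r(P, Y) = -2 (r(P, Y) = 2 - 1*4 = 2 - 4 = -2)
A(F, V) = -V (A(F, V) = -2*V + V = -V)
N(H, v) = -10 + H (N(H, v) = H - 10 = -10 + H)
275 - N(A(5, 0), 4) = 275 - (-10 - 1*0) = 275 - (-10 + 0) = 275 - 1*(-10) = 275 + 10 = 285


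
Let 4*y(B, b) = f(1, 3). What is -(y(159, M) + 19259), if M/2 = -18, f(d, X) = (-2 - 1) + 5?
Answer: -38519/2 ≈ -19260.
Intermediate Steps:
f(d, X) = 2 (f(d, X) = -3 + 5 = 2)
M = -36 (M = 2*(-18) = -36)
y(B, b) = ½ (y(B, b) = (¼)*2 = ½)
-(y(159, M) + 19259) = -(½ + 19259) = -1*38519/2 = -38519/2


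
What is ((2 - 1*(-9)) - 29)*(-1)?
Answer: 18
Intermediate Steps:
((2 - 1*(-9)) - 29)*(-1) = ((2 + 9) - 29)*(-1) = (11 - 29)*(-1) = -18*(-1) = 18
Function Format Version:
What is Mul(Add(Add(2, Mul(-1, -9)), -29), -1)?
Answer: 18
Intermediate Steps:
Mul(Add(Add(2, Mul(-1, -9)), -29), -1) = Mul(Add(Add(2, 9), -29), -1) = Mul(Add(11, -29), -1) = Mul(-18, -1) = 18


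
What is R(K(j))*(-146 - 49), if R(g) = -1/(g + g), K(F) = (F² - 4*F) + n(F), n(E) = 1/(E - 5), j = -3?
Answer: 780/167 ≈ 4.6707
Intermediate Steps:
n(E) = 1/(-5 + E)
K(F) = F² + 1/(-5 + F) - 4*F (K(F) = (F² - 4*F) + 1/(-5 + F) = F² + 1/(-5 + F) - 4*F)
R(g) = -1/(2*g)
R(K(j))*(-146 - 49) = (-(-5 - 3)/(1 - 3*(-5 - 3)*(-4 - 3))/2)*(-146 - 49) = -(-8/(1 - 3*(-8)*(-7)))/2*(-195) = -(-8/(1 - 168))/2*(-195) = -1/(2*((-⅛*(-167))))*(-195) = -1/(2*167/8)*(-195) = -½*8/167*(-195) = -4/167*(-195) = 780/167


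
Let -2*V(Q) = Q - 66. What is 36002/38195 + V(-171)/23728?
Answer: 1717563127/1812581920 ≈ 0.94758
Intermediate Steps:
V(Q) = 33 - Q/2 (V(Q) = -(Q - 66)/2 = -(-66 + Q)/2 = 33 - Q/2)
36002/38195 + V(-171)/23728 = 36002/38195 + (33 - ½*(-171))/23728 = 36002*(1/38195) + (33 + 171/2)*(1/23728) = 36002/38195 + (237/2)*(1/23728) = 36002/38195 + 237/47456 = 1717563127/1812581920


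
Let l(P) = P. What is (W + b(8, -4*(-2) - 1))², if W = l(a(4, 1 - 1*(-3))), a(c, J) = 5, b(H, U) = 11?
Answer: 256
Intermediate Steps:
W = 5
(W + b(8, -4*(-2) - 1))² = (5 + 11)² = 16² = 256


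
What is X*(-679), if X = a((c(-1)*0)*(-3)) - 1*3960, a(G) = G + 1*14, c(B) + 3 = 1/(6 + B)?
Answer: 2679334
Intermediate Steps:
c(B) = -3 + 1/(6 + B)
a(G) = 14 + G (a(G) = G + 14 = 14 + G)
X = -3946 (X = (14 + (((-17 - 3*(-1))/(6 - 1))*0)*(-3)) - 1*3960 = (14 + (((-17 + 3)/5)*0)*(-3)) - 3960 = (14 + (((⅕)*(-14))*0)*(-3)) - 3960 = (14 - 14/5*0*(-3)) - 3960 = (14 + 0*(-3)) - 3960 = (14 + 0) - 3960 = 14 - 3960 = -3946)
X*(-679) = -3946*(-679) = 2679334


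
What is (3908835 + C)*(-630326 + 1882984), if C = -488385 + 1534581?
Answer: 6206959222398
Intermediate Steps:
C = 1046196
(3908835 + C)*(-630326 + 1882984) = (3908835 + 1046196)*(-630326 + 1882984) = 4955031*1252658 = 6206959222398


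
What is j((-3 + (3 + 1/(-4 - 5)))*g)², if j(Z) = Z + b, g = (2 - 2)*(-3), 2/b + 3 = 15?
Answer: 1/36 ≈ 0.027778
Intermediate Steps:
b = ⅙ (b = 2/(-3 + 15) = 2/12 = 2*(1/12) = ⅙ ≈ 0.16667)
g = 0 (g = 0*(-3) = 0)
j(Z) = ⅙ + Z (j(Z) = Z + ⅙ = ⅙ + Z)
j((-3 + (3 + 1/(-4 - 5)))*g)² = (⅙ + (-3 + (3 + 1/(-4 - 5)))*0)² = (⅙ + (-3 + (3 + 1/(-9)))*0)² = (⅙ + (-3 + (3 - ⅑))*0)² = (⅙ + (-3 + 26/9)*0)² = (⅙ - ⅑*0)² = (⅙ + 0)² = (⅙)² = 1/36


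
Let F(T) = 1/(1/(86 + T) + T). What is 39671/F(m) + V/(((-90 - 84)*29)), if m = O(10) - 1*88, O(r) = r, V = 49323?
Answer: -20785408517/6728 ≈ -3.0894e+6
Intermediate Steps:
m = -78 (m = 10 - 1*88 = 10 - 88 = -78)
F(T) = 1/(T + 1/(86 + T))
39671/F(m) + V/(((-90 - 84)*29)) = 39671/(((86 - 78)/(1 + (-78)² + 86*(-78)))) + 49323/(((-90 - 84)*29)) = 39671/((8/(1 + 6084 - 6708))) + 49323/((-174*29)) = 39671/((8/(-623))) + 49323/(-5046) = 39671/((-1/623*8)) + 49323*(-1/5046) = 39671/(-8/623) - 16441/1682 = 39671*(-623/8) - 16441/1682 = -24715033/8 - 16441/1682 = -20785408517/6728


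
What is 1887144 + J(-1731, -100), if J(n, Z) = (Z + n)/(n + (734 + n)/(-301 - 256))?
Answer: 1817641506347/963170 ≈ 1.8871e+6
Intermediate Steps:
J(n, Z) = (Z + n)/(-734/557 + 556*n/557) (J(n, Z) = (Z + n)/(n + (734 + n)/(-557)) = (Z + n)/(n + (734 + n)*(-1/557)) = (Z + n)/(n + (-734/557 - n/557)) = (Z + n)/(-734/557 + 556*n/557))
1887144 + J(-1731, -100) = 1887144 + 557*(-100 - 1731)/(2*(-367 + 278*(-1731))) = 1887144 + (557/2)*(-1831)/(-367 - 481218) = 1887144 + (557/2)*(-1831)/(-481585) = 1887144 + (557/2)*(-1/481585)*(-1831) = 1887144 + 1019867/963170 = 1817641506347/963170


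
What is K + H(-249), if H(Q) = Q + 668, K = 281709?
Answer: 282128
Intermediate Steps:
H(Q) = 668 + Q
K + H(-249) = 281709 + (668 - 249) = 281709 + 419 = 282128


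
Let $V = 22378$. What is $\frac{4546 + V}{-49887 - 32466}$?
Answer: $- \frac{26924}{82353} \approx -0.32693$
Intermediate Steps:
$\frac{4546 + V}{-49887 - 32466} = \frac{4546 + 22378}{-49887 - 32466} = \frac{26924}{-82353} = 26924 \left(- \frac{1}{82353}\right) = - \frac{26924}{82353}$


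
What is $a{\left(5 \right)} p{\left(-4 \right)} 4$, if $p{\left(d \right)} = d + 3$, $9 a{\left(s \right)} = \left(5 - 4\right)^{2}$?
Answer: $- \frac{4}{9} \approx -0.44444$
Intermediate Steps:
$a{\left(s \right)} = \frac{1}{9}$ ($a{\left(s \right)} = \frac{\left(5 - 4\right)^{2}}{9} = \frac{1^{2}}{9} = \frac{1}{9} \cdot 1 = \frac{1}{9}$)
$p{\left(d \right)} = 3 + d$
$a{\left(5 \right)} p{\left(-4 \right)} 4 = \frac{3 - 4}{9} \cdot 4 = \frac{1}{9} \left(-1\right) 4 = \left(- \frac{1}{9}\right) 4 = - \frac{4}{9}$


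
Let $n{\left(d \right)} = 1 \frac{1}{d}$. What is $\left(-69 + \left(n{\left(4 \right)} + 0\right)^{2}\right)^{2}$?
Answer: $\frac{1216609}{256} \approx 4752.4$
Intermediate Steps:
$n{\left(d \right)} = \frac{1}{d}$
$\left(-69 + \left(n{\left(4 \right)} + 0\right)^{2}\right)^{2} = \left(-69 + \left(\frac{1}{4} + 0\right)^{2}\right)^{2} = \left(-69 + \left(\frac{1}{4}\right)^{2}\right)^{2} = \left(-69 + \frac{1}{16}\right)^{2} = \left(- \frac{1103}{16}\right)^{2} = \frac{1216609}{256}$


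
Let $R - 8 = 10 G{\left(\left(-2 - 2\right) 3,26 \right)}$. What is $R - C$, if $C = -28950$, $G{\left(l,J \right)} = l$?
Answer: $28838$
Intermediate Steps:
$R = -112$ ($R = 8 + 10 \left(-2 - 2\right) 3 = 8 + 10 \left(\left(-4\right) 3\right) = 8 + 10 \left(-12\right) = 8 - 120 = -112$)
$R - C = -112 - -28950 = -112 + 28950 = 28838$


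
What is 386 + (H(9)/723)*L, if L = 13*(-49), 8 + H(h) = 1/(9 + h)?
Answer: 5114495/13014 ≈ 393.00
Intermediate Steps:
H(h) = -8 + 1/(9 + h)
L = -637
386 + (H(9)/723)*L = 386 + (((-71 - 8*9)/(9 + 9))/723)*(-637) = 386 + (((-71 - 72)/18)*(1/723))*(-637) = 386 + (((1/18)*(-143))*(1/723))*(-637) = 386 - 143/18*1/723*(-637) = 386 - 143/13014*(-637) = 386 + 91091/13014 = 5114495/13014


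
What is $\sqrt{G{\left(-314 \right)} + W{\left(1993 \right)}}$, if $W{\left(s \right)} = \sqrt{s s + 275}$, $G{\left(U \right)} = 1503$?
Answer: $\sqrt{1503 + 2 \sqrt{993081}} \approx 59.128$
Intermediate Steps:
$W{\left(s \right)} = \sqrt{275 + s^{2}}$ ($W{\left(s \right)} = \sqrt{s^{2} + 275} = \sqrt{275 + s^{2}}$)
$\sqrt{G{\left(-314 \right)} + W{\left(1993 \right)}} = \sqrt{1503 + \sqrt{275 + 1993^{2}}} = \sqrt{1503 + \sqrt{275 + 3972049}} = \sqrt{1503 + \sqrt{3972324}} = \sqrt{1503 + 2 \sqrt{993081}}$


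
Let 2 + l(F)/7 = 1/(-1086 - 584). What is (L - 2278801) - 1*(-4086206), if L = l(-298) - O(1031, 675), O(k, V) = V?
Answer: 3017215713/1670 ≈ 1.8067e+6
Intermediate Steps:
l(F) = -23387/1670 (l(F) = -14 + 7/(-1086 - 584) = -14 + 7/(-1670) = -14 + 7*(-1/1670) = -14 - 7/1670 = -23387/1670)
L = -1150637/1670 (L = -23387/1670 - 1*675 = -23387/1670 - 675 = -1150637/1670 ≈ -689.00)
(L - 2278801) - 1*(-4086206) = (-1150637/1670 - 2278801) - 1*(-4086206) = -3806748307/1670 + 4086206 = 3017215713/1670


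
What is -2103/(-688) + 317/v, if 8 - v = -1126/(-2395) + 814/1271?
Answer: 176999372443/3607129648 ≈ 49.069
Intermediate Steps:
v = 20971684/3044045 (v = 8 - (-1126/(-2395) + 814/1271) = 8 - (-1126*(-1/2395) + 814*(1/1271)) = 8 - (1126/2395 + 814/1271) = 8 - 1*3380676/3044045 = 8 - 3380676/3044045 = 20971684/3044045 ≈ 6.8894)
-2103/(-688) + 317/v = -2103/(-688) + 317/(20971684/3044045) = -2103*(-1/688) + 317*(3044045/20971684) = 2103/688 + 964962265/20971684 = 176999372443/3607129648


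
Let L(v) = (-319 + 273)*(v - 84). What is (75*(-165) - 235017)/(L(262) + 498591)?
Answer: -247392/490403 ≈ -0.50447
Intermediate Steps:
L(v) = 3864 - 46*v (L(v) = -46*(-84 + v) = 3864 - 46*v)
(75*(-165) - 235017)/(L(262) + 498591) = (75*(-165) - 235017)/((3864 - 46*262) + 498591) = (-12375 - 235017)/((3864 - 12052) + 498591) = -247392/(-8188 + 498591) = -247392/490403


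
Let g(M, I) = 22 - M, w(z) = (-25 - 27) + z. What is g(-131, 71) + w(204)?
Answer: 305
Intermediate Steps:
w(z) = -52 + z
g(-131, 71) + w(204) = (22 - 1*(-131)) + (-52 + 204) = (22 + 131) + 152 = 153 + 152 = 305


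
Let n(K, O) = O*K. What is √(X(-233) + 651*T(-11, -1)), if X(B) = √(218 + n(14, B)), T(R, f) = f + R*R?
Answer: √(78120 + 2*I*√761) ≈ 279.5 + 0.0987*I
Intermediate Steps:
n(K, O) = K*O
T(R, f) = f + R²
X(B) = √(218 + 14*B)
√(X(-233) + 651*T(-11, -1)) = √(√(218 + 14*(-233)) + 651*(-1 + (-11)²)) = √(√(218 - 3262) + 651*(-1 + 121)) = √(√(-3044) + 651*120) = √(2*I*√761 + 78120) = √(78120 + 2*I*√761)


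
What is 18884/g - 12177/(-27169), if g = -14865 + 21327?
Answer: 295873585/87783039 ≈ 3.3705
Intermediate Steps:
g = 6462
18884/g - 12177/(-27169) = 18884/6462 - 12177/(-27169) = 18884*(1/6462) - 12177*(-1/27169) = 9442/3231 + 12177/27169 = 295873585/87783039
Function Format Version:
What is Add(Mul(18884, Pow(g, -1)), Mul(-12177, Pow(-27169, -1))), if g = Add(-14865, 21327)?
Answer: Rational(295873585, 87783039) ≈ 3.3705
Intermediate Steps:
g = 6462
Add(Mul(18884, Pow(g, -1)), Mul(-12177, Pow(-27169, -1))) = Add(Mul(18884, Pow(6462, -1)), Mul(-12177, Pow(-27169, -1))) = Add(Mul(18884, Rational(1, 6462)), Mul(-12177, Rational(-1, 27169))) = Add(Rational(9442, 3231), Rational(12177, 27169)) = Rational(295873585, 87783039)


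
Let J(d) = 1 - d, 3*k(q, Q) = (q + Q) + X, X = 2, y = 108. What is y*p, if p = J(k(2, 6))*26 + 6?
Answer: -5904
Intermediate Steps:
k(q, Q) = ⅔ + Q/3 + q/3 (k(q, Q) = ((q + Q) + 2)/3 = ((Q + q) + 2)/3 = (2 + Q + q)/3 = ⅔ + Q/3 + q/3)
p = -164/3 (p = (1 - (⅔ + (⅓)*6 + (⅓)*2))*26 + 6 = (1 - (⅔ + 2 + ⅔))*26 + 6 = (1 - 1*10/3)*26 + 6 = (1 - 10/3)*26 + 6 = -7/3*26 + 6 = -182/3 + 6 = -164/3 ≈ -54.667)
y*p = 108*(-164/3) = -5904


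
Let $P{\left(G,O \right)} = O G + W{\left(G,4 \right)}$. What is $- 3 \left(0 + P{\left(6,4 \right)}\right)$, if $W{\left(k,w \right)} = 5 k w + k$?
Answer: $-450$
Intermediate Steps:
$W{\left(k,w \right)} = k + 5 k w$ ($W{\left(k,w \right)} = 5 k w + k = k + 5 k w$)
$P{\left(G,O \right)} = 21 G + G O$ ($P{\left(G,O \right)} = O G + G \left(1 + 5 \cdot 4\right) = G O + G \left(1 + 20\right) = G O + G 21 = G O + 21 G = 21 G + G O$)
$- 3 \left(0 + P{\left(6,4 \right)}\right) = - 3 \left(0 + 6 \left(21 + 4\right)\right) = - 3 \left(0 + 6 \cdot 25\right) = - 3 \left(0 + 150\right) = \left(-3\right) 150 = -450$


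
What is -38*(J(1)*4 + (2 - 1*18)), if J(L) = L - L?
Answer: 608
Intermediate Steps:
J(L) = 0
-38*(J(1)*4 + (2 - 1*18)) = -38*(0*4 + (2 - 1*18)) = -38*(0 + (2 - 18)) = -38*(0 - 16) = -38*(-16) = 608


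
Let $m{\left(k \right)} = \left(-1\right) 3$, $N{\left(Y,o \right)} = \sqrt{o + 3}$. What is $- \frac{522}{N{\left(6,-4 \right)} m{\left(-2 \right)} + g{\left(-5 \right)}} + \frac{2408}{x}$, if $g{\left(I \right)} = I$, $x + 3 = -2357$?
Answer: $\frac{379858}{5015} - \frac{783 i}{17} \approx 75.744 - 46.059 i$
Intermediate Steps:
$x = -2360$ ($x = -3 - 2357 = -2360$)
$N{\left(Y,o \right)} = \sqrt{3 + o}$
$m{\left(k \right)} = -3$
$- \frac{522}{N{\left(6,-4 \right)} m{\left(-2 \right)} + g{\left(-5 \right)}} + \frac{2408}{x} = - \frac{522}{\sqrt{3 - 4} \left(-3\right) - 5} + \frac{2408}{-2360} = - \frac{522}{\sqrt{-1} \left(-3\right) - 5} + 2408 \left(- \frac{1}{2360}\right) = - \frac{522}{i \left(-3\right) - 5} - \frac{301}{295} = - \frac{522}{- 3 i - 5} - \frac{301}{295} = - \frac{522}{-5 - 3 i} - \frac{301}{295} = - 522 \frac{-5 + 3 i}{34} - \frac{301}{295} = - \frac{261 \left(-5 + 3 i\right)}{17} - \frac{301}{295} = - \frac{301}{295} - \frac{261 \left(-5 + 3 i\right)}{17}$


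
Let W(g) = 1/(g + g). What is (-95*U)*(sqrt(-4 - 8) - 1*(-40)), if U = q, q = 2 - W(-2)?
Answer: -8550 - 855*I*sqrt(3)/2 ≈ -8550.0 - 740.45*I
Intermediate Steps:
W(g) = 1/(2*g)
q = 9/4 (q = 2 - 1/(2*(-2)) = 2 - (-1)/(2*2) = 2 - 1*(-1/4) = 2 + 1/4 = 9/4 ≈ 2.2500)
U = 9/4 ≈ 2.2500
(-95*U)*(sqrt(-4 - 8) - 1*(-40)) = (-95*9/4)*(sqrt(-4 - 8) - 1*(-40)) = -855*(sqrt(-12) + 40)/4 = -855*(2*I*sqrt(3) + 40)/4 = -855*(40 + 2*I*sqrt(3))/4 = -8550 - 855*I*sqrt(3)/2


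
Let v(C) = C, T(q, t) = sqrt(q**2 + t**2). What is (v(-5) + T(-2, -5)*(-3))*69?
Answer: -345 - 207*sqrt(29) ≈ -1459.7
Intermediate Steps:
(v(-5) + T(-2, -5)*(-3))*69 = (-5 + sqrt((-2)**2 + (-5)**2)*(-3))*69 = (-5 + sqrt(4 + 25)*(-3))*69 = (-5 + sqrt(29)*(-3))*69 = (-5 - 3*sqrt(29))*69 = -345 - 207*sqrt(29)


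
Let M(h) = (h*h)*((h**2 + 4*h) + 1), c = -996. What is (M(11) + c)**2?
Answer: 364428100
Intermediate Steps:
M(h) = h**2*(1 + h**2 + 4*h)
(M(11) + c)**2 = (11**2*(1 + 11**2 + 4*11) - 996)**2 = (121*(1 + 121 + 44) - 996)**2 = (121*166 - 996)**2 = (20086 - 996)**2 = 19090**2 = 364428100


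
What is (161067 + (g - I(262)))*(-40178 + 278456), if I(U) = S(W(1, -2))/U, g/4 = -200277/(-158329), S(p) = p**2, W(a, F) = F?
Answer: 796041816146746194/20741099 ≈ 3.8380e+10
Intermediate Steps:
g = 801108/158329 (g = 4*(-200277/(-158329)) = 4*(-200277*(-1/158329)) = 4*(200277/158329) = 801108/158329 ≈ 5.0598)
I(U) = 4/U (I(U) = (-2)**2/U = 4/U)
(161067 + (g - I(262)))*(-40178 + 278456) = (161067 + (801108/158329 - 4/262))*(-40178 + 278456) = (161067 + (801108/158329 - 4/262))*238278 = (161067 + (801108/158329 - 1*2/131))*238278 = (161067 + (801108/158329 - 2/131))*238278 = (161067 + 104628490/20741099)*238278 = (3340811221123/20741099)*238278 = 796041816146746194/20741099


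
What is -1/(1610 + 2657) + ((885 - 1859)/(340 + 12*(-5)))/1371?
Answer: -2269969/819007980 ≈ -0.0027716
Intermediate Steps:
-1/(1610 + 2657) + ((885 - 1859)/(340 + 12*(-5)))/1371 = -1/4267 - 974/(340 - 60)*(1/1371) = -1*1/4267 - 974/280*(1/1371) = -1/4267 - 974*1/280*(1/1371) = -1/4267 - 487/140*1/1371 = -1/4267 - 487/191940 = -2269969/819007980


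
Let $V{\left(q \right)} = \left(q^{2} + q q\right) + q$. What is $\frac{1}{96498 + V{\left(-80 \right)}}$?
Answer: $\frac{1}{109218} \approx 9.156 \cdot 10^{-6}$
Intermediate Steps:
$V{\left(q \right)} = q + 2 q^{2}$ ($V{\left(q \right)} = \left(q^{2} + q^{2}\right) + q = 2 q^{2} + q = q + 2 q^{2}$)
$\frac{1}{96498 + V{\left(-80 \right)}} = \frac{1}{96498 - 80 \left(1 + 2 \left(-80\right)\right)} = \frac{1}{96498 - 80 \left(1 - 160\right)} = \frac{1}{96498 - -12720} = \frac{1}{96498 + 12720} = \frac{1}{109218}$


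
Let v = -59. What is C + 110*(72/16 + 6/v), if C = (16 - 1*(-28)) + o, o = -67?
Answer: 27188/59 ≈ 460.81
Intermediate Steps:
C = -23 (C = (16 - 1*(-28)) - 67 = (16 + 28) - 67 = 44 - 67 = -23)
C + 110*(72/16 + 6/v) = -23 + 110*(72/16 + 6/(-59)) = -23 + 110*(72*(1/16) + 6*(-1/59)) = -23 + 110*(9/2 - 6/59) = -23 + 110*(519/118) = -23 + 28545/59 = 27188/59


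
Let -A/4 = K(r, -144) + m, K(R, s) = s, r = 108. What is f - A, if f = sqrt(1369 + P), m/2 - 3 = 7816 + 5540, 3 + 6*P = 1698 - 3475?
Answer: 106296 + sqrt(9651)/3 ≈ 1.0633e+5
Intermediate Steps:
P = -890/3 (P = -1/2 + (1698 - 3475)/6 = -1/2 + (1/6)*(-1777) = -1/2 - 1777/6 = -890/3 ≈ -296.67)
m = 26718 (m = 6 + 2*(7816 + 5540) = 6 + 2*13356 = 6 + 26712 = 26718)
f = sqrt(9651)/3 (f = sqrt(1369 - 890/3) = sqrt(3217/3) = sqrt(9651)/3 ≈ 32.747)
A = -106296 (A = -4*(-144 + 26718) = -4*26574 = -106296)
f - A = sqrt(9651)/3 - 1*(-106296) = sqrt(9651)/3 + 106296 = 106296 + sqrt(9651)/3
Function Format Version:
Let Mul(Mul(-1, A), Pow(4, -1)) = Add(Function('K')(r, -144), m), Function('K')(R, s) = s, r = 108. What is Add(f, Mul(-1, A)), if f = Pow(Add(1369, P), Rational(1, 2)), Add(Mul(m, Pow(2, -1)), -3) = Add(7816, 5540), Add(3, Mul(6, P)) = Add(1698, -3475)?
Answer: Add(106296, Mul(Rational(1, 3), Pow(9651, Rational(1, 2)))) ≈ 1.0633e+5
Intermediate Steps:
P = Rational(-890, 3) (P = Add(Rational(-1, 2), Mul(Rational(1, 6), Add(1698, -3475))) = Add(Rational(-1, 2), Mul(Rational(1, 6), -1777)) = Add(Rational(-1, 2), Rational(-1777, 6)) = Rational(-890, 3) ≈ -296.67)
m = 26718 (m = Add(6, Mul(2, Add(7816, 5540))) = Add(6, Mul(2, 13356)) = Add(6, 26712) = 26718)
f = Mul(Rational(1, 3), Pow(9651, Rational(1, 2))) (f = Pow(Add(1369, Rational(-890, 3)), Rational(1, 2)) = Pow(Rational(3217, 3), Rational(1, 2)) = Mul(Rational(1, 3), Pow(9651, Rational(1, 2))) ≈ 32.747)
A = -106296 (A = Mul(-4, Add(-144, 26718)) = Mul(-4, 26574) = -106296)
Add(f, Mul(-1, A)) = Add(Mul(Rational(1, 3), Pow(9651, Rational(1, 2))), Mul(-1, -106296)) = Add(Mul(Rational(1, 3), Pow(9651, Rational(1, 2))), 106296) = Add(106296, Mul(Rational(1, 3), Pow(9651, Rational(1, 2))))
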